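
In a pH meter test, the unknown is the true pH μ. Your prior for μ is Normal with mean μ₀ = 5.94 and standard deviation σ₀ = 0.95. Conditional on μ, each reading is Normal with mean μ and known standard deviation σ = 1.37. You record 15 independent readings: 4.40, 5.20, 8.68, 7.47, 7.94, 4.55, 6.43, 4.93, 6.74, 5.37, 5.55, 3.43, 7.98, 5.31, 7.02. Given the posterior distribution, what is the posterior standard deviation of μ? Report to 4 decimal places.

0.3315

For Normal data with known variance σ², a Normal(μ₀, σ₀²) prior on μ is conjugate. Posterior precision = 1/σ₀² + n/σ²; posterior mean is the precision-weighted average of μ₀ and x̄.
σ₀² = 0.95² = 0.9025, σ² = 1.37² = 1.8769; σ² + n·σ₀² = 1.8769 + 15·0.9025 = 15.4144.
Posterior precision = 1/σ₀² + n/σ² = 1/0.9025 + 15/1.8769 = (σ² + n·σ₀²)/(σ₀²σ²) = 15.4144/(0.9025·1.8769); posterior variance σₙ² = σ₀²σ²/(σ² + n·σ₀²) = 0.9025·1.8769/15.4144 = 0.109891.
Posterior SD = √σₙ² = √(0.9025·1.8769/15.4144) = 0.3315.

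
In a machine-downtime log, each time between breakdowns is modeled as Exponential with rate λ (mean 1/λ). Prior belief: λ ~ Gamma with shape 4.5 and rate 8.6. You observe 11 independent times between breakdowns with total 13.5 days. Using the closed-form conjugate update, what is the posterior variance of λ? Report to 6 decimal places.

With a Gamma(shape α, rate β) prior on the exponential rate λ, the posterior after n observations with total T = Σxᵢ is Gamma(α+n, β+T).
Posterior: Gamma(4.5+11, 8.6+13.5) = Gamma(15.5, 22.1).
Var = α/β² = 0.031736.

0.031736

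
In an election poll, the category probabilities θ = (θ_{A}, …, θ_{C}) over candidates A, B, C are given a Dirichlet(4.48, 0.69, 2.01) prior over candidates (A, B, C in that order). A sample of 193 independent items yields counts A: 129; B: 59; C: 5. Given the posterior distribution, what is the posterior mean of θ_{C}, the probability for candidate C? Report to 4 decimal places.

0.0350

The Dirichlet prior is conjugate to the Multinomial likelihood: each posterior αⱼ = prior αⱼ + observed count nⱼ.
Posterior concentration: (133.48, 59.69, 7.01), total = 200.18.
E[θ_{C}|data] = α_{C}/Σα = 7.01/200.18 = 0.0350.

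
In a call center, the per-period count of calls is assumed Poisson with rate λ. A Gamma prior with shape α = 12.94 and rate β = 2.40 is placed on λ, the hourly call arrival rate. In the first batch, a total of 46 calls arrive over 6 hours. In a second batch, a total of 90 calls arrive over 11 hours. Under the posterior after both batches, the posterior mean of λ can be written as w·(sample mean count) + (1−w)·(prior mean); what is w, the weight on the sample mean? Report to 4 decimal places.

With a Gamma(shape α, rate β) prior, the Poisson likelihood is conjugate: the posterior is Gamma(α + ΣXᵢ, β + n).
Total number of hours: n = 6 + 11 = 17.
Posterior mean = (α₀+S)/(β₀+n) = [n/(β₀+n)]·(S/n) + [β₀/(β₀+n)]·(α₀/β₀), so only n and β₀ enter the weight.
Weight on data w = n/(β₀+n) = 17/(2.40+17) = 17/19.40 = 0.8763.

0.8763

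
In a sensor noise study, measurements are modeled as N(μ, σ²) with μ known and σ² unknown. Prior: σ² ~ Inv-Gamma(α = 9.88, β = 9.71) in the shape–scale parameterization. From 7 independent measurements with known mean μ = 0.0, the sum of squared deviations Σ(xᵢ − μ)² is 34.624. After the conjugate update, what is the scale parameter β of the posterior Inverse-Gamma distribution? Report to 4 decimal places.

27.0220

With known mean μ and an Inverse-Gamma(α, β) prior on σ², the Normal likelihood is conjugate: posterior is Inv-Gamma(α + n/2, β + Σ(xᵢ−μ)²/2).
Posterior: Inv-Gamma(9.88 + 7/2, 9.71 + 34.624/2) = Inv-Gamma(13.38, 27.0220).
Posterior β = 27.0220.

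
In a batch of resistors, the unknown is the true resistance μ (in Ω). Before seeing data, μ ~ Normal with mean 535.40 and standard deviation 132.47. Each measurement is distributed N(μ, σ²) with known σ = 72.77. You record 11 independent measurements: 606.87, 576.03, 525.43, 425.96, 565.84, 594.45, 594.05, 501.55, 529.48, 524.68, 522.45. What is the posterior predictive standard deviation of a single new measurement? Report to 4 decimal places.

75.9212

For Normal data with known variance σ², a Normal(μ₀, σ₀²) prior on μ is conjugate. Posterior precision = 1/σ₀² + n/σ²; posterior mean is the precision-weighted average of μ₀ and x̄.
σ₀² = 132.47² = 17548.3009, σ² = 72.77² = 5295.4729; σ² + n·σ₀² = 5295.4729 + 11·17548.3009 = 198326.7828.
Posterior precision = 1/σ₀² + n/σ² = 1/17548.3009 + 11/5295.4729 = (σ² + n·σ₀²)/(σ₀²σ²) = 198326.7828/(17548.3009·5295.4729); posterior variance σₙ² = σ₀²σ²/(σ² + n·σ₀²) = 17548.3009·5295.4729/198326.7828 = 468.552712.
Predictive variance for one new observation = σₙ² + σ² = 17548.3009·5295.4729/198326.7828 + 5295.4729 = σ²·(σ₀² + 198326.7828)/198326.7828 = 5295.4729·215875.0837/198326.7828 = 5764.025612; SD = √(5295.4729·215875.0837/198326.7828) = 75.9212.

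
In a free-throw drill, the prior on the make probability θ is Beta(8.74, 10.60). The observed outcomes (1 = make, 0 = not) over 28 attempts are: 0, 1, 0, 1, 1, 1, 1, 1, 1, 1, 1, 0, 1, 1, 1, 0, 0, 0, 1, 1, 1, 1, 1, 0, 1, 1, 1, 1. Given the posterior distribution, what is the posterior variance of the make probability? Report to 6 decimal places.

0.004832

The Beta prior is conjugate to a Binomial/Bernoulli likelihood; the update adds successes to α and failures to β.
Posterior: Beta(α+k, β+n−k) = Beta(8.74+21, 10.60+7) = Beta(29.74, 17.60).
Var = αβ/((α+β)²(α+β+1)) = 29.74·17.60/(47.34²·48.34) = 0.004832.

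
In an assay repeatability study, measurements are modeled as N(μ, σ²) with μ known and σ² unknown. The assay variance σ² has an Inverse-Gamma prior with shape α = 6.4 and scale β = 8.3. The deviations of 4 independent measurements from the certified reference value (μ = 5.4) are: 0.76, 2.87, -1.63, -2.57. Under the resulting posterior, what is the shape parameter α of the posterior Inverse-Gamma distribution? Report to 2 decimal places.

8.40

With known mean μ and an Inverse-Gamma(α, β) prior on σ², the Normal likelihood is conjugate: posterior is Inv-Gamma(α + n/2, β + Σ(xᵢ−μ)²/2).
Σ(xᵢ−μ)² = (0.76)² + (2.87)² + (-1.63)² + (-2.57)² = 18.0763.
Posterior: Inv-Gamma(6.4 + 4/2, 8.3 + 18.0763/2) = Inv-Gamma(8.40, 17.33815).
Posterior α = 8.40.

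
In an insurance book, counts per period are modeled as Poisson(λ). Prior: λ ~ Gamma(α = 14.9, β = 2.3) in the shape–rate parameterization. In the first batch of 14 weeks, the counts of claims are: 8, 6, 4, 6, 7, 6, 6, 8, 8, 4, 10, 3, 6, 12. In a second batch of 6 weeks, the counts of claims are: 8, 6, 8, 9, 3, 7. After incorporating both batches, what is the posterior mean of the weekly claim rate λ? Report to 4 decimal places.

With a Gamma(shape α, rate β) prior, the Poisson likelihood is conjugate: the posterior is Gamma(α + ΣXᵢ, β + n).
Batch 1: sum of counts S = 94 over n = 14 weeks.
After batch 1: Gamma(α+S, β+n) = Gamma(14.9+94, 2.3+14) = Gamma(108.9, 16.3).
Batch 2: sum of counts S = 41 over n = 6 weeks.
After batch 2: Gamma(α+S, β+n) = Gamma(108.9+41, 16.3+6) = Gamma(149.9, 22.3).
Posterior mean = α/β = 149.9/22.3 = 6.7220.

6.7220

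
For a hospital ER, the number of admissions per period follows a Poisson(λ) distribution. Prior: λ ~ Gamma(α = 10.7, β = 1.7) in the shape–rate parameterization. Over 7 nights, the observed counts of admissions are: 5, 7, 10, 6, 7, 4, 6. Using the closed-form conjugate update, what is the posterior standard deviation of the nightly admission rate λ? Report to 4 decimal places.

With a Gamma(shape α, rate β) prior, the Poisson likelihood is conjugate: the posterior is Gamma(α + ΣXᵢ, β + n).
Sum of counts S = 45 over n = 7 nights.
Posterior: Gamma(α+S, β+n) = Gamma(10.7+45, 1.7+7) = Gamma(55.7, 8.7).
SD = √α/β = √55.7/8.7 = 0.8578.

0.8578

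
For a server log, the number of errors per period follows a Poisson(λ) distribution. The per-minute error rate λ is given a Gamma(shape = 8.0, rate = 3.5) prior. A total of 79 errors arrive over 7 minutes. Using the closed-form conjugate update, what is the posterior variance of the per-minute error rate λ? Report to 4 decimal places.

0.7891

With a Gamma(shape α, rate β) prior, the Poisson likelihood is conjugate: the posterior is Gamma(α + ΣXᵢ, β + n).
Posterior: Gamma(α+S, β+n) = Gamma(8.0+79, 3.5+7) = Gamma(87.0, 10.5).
Var = α/β² = 87.0/10.5² = 0.7891.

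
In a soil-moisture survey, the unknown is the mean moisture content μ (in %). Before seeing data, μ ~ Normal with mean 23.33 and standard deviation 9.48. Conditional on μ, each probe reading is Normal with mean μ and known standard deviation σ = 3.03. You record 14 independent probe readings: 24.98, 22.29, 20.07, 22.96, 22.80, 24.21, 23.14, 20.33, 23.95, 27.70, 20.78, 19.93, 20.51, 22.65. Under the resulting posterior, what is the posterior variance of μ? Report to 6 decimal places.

For Normal data with known variance σ², a Normal(μ₀, σ₀²) prior on μ is conjugate. Posterior precision = 1/σ₀² + n/σ²; posterior mean is the precision-weighted average of μ₀ and x̄.
σ₀² = 9.48² = 89.8704, σ² = 3.03² = 9.1809; σ² + n·σ₀² = 9.1809 + 14·89.8704 = 1267.3665.
Posterior precision = 1/σ₀² + n/σ² = 1/89.8704 + 14/9.1809 = (σ² + n·σ₀²)/(σ₀²σ²) = 1267.3665/(89.8704·9.1809); posterior variance σₙ² = σ₀²σ²/(σ² + n·σ₀²) = 89.8704·9.1809/1267.3665 = 0.651028.

0.651028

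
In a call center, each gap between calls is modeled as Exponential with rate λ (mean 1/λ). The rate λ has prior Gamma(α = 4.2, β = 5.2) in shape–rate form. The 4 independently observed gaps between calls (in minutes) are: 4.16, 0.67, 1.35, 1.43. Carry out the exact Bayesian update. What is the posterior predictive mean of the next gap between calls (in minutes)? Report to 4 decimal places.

With a Gamma(shape α, rate β) prior on the exponential rate λ, the posterior after n observations with total T = Σxᵢ is Gamma(α+n, β+T).
Sum of observations T = 7.61 minutes; n = 4.
Posterior: Gamma(4.2+4, 5.2+7.61) = Gamma(8.2, 12.81).
The predictive distribution for the next observation is Lomax; its mean is β/(α−1) = 12.81/7.2 = 1.7792.

1.7792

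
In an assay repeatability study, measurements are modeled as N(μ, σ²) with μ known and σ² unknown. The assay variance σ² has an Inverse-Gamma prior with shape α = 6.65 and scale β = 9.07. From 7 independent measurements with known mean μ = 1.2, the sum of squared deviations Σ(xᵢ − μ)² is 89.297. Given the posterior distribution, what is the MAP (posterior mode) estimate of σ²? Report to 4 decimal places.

4.8178

With known mean μ and an Inverse-Gamma(α, β) prior on σ², the Normal likelihood is conjugate: posterior is Inv-Gamma(α + n/2, β + Σ(xᵢ−μ)²/2).
Posterior: Inv-Gamma(6.65 + 7/2, 9.07 + 89.297/2) = Inv-Gamma(10.15, 53.7185).
Mode = β/(α+1) = 53.7185/11.15 = 4.8178.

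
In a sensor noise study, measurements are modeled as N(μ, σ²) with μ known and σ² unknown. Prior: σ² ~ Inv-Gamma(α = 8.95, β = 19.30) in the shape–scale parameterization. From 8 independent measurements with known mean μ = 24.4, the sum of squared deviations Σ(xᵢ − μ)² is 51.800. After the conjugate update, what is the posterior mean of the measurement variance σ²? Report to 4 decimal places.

3.7824

With known mean μ and an Inverse-Gamma(α, β) prior on σ², the Normal likelihood is conjugate: posterior is Inv-Gamma(α + n/2, β + Σ(xᵢ−μ)²/2).
Posterior: Inv-Gamma(8.95 + 8/2, 19.30 + 51.800/2) = Inv-Gamma(12.95, 45.2000).
E[σ²|data] = β/(α−1) = 45.2000/11.95 = 3.7824.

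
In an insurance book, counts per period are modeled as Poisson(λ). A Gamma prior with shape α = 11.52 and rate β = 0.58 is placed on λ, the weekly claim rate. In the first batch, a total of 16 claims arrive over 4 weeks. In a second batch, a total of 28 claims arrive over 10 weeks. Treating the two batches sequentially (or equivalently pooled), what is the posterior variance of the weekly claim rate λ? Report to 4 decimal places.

0.2612

With a Gamma(shape α, rate β) prior, the Poisson likelihood is conjugate: the posterior is Gamma(α + ΣXᵢ, β + n).
After batch 1: Gamma(α+S, β+n) = Gamma(11.52+16, 0.58+4) = Gamma(27.52, 4.58).
After batch 2: Gamma(α+S, β+n) = Gamma(27.52+28, 4.58+10) = Gamma(55.52, 14.58).
Var = α/β² = 55.52/14.58² = 0.2612.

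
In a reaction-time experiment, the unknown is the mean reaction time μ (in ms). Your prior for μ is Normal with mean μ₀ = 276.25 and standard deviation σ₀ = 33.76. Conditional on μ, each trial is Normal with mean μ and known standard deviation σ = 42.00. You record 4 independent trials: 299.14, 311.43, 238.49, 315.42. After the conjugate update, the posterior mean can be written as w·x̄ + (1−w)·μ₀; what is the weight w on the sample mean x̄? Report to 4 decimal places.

0.7210

For Normal data with known variance σ², a Normal(μ₀, σ₀²) prior on μ is conjugate. Posterior precision = 1/σ₀² + n/σ²; posterior mean is the precision-weighted average of μ₀ and x̄.
σ₀² = 33.76² = 1139.7376, σ² = 42.00² = 1764. Prior precision 1/σ₀² = 1/1139.7376; data precision n/σ² = 4/1764.
w = (n/σ²)/(1/σ₀² + n/σ²) = n·σ₀²/(σ² + n·σ₀²) = 4·1139.7376/(1764 + 4·1139.7376) = 4558.9504/6322.9504 = 0.7210.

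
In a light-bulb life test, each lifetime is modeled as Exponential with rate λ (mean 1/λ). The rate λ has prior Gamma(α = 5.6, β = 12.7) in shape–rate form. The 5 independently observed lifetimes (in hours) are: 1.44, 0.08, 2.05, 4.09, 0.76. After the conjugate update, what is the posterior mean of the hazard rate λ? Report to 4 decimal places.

0.5019

With a Gamma(shape α, rate β) prior on the exponential rate λ, the posterior after n observations with total T = Σxᵢ is Gamma(α+n, β+T).
Sum of observations T = 8.42 hours; n = 5.
Posterior: Gamma(5.6+5, 12.7+8.42) = Gamma(10.6, 21.12).
Posterior mean of λ = α/β = 10.6/21.12 = 0.5019.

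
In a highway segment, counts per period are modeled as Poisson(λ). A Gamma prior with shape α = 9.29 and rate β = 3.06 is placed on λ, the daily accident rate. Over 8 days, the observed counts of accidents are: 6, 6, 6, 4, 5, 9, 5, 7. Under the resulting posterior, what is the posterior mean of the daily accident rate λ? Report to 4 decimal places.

With a Gamma(shape α, rate β) prior, the Poisson likelihood is conjugate: the posterior is Gamma(α + ΣXᵢ, β + n).
Sum of counts S = 48 over n = 8 days.
Posterior: Gamma(α+S, β+n) = Gamma(9.29+48, 3.06+8) = Gamma(57.29, 11.06).
Posterior mean = α/β = 57.29/11.06 = 5.1799.

5.1799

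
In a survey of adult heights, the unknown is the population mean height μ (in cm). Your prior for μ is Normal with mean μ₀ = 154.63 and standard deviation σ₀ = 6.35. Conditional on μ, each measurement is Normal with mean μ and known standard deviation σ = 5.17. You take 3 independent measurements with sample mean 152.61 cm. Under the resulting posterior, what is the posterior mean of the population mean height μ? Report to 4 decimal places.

For Normal data with known variance σ², a Normal(μ₀, σ₀²) prior on μ is conjugate. Posterior precision = 1/σ₀² + n/σ²; posterior mean is the precision-weighted average of μ₀ and x̄.
n·x̄ = 3·152.61 = 457.83.
σ₀² = 6.35² = 40.3225, σ² = 5.17² = 26.7289; σ² + n·σ₀² = 26.7289 + 3·40.3225 = 147.6964.
Posterior mean = (μ₀/σ₀² + n·x̄/σ²)/(1/σ₀² + n/σ²) = (σ²·μ₀ + σ₀²·n·x̄)/(σ² + n·σ₀²) = (26.7289·154.63 + 40.3225·457.83)/147.6964 = 22593.939982/147.6964 = 152.9756.

152.9756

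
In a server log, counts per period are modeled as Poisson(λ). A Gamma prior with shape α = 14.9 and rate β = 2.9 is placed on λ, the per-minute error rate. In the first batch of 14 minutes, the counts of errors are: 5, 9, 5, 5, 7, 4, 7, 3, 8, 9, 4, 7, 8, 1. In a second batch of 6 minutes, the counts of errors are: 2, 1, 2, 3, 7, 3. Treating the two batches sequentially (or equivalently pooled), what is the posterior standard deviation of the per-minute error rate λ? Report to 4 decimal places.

With a Gamma(shape α, rate β) prior, the Poisson likelihood is conjugate: the posterior is Gamma(α + ΣXᵢ, β + n).
Batch 1: sum of counts S = 82 over n = 14 minutes.
After batch 1: Gamma(α+S, β+n) = Gamma(14.9+82, 2.9+14) = Gamma(96.9, 16.9).
Batch 2: sum of counts S = 18 over n = 6 minutes.
After batch 2: Gamma(α+S, β+n) = Gamma(96.9+18, 16.9+6) = Gamma(114.9, 22.9).
SD = √α/β = √114.9/22.9 = 0.4681.

0.4681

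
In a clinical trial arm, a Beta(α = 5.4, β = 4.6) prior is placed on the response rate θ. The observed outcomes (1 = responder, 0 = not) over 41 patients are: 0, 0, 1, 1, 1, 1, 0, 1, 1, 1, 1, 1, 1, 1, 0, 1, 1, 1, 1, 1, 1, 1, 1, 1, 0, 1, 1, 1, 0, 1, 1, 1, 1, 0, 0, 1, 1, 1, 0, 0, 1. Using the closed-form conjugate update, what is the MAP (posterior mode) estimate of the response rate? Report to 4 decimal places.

The Beta prior is conjugate to a Binomial/Bernoulli likelihood; the update adds successes to α and failures to β.
Posterior: Beta(α+k, β+n−k) = Beta(5.4+31, 4.6+10) = Beta(36.4, 14.6).
Mode of Beta(a,b) for a,b>1 is (a−1)/(a+b−2) = 35.4/49.0 = 0.7224.

0.7224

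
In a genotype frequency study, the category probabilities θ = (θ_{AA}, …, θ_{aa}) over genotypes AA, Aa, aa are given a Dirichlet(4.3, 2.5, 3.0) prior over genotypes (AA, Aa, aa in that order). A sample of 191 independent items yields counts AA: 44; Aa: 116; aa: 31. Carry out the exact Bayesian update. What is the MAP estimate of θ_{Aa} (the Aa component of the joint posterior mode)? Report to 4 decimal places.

The Dirichlet prior is conjugate to the Multinomial likelihood: each posterior αⱼ = prior αⱼ + observed count nⱼ.
Posterior concentration: (48.3, 118.5, 34.0), total = 200.8.
Joint mode component: (α_{Aa}−1)/(Σα−K) = 117.5/197.8 = 0.5940.

0.5940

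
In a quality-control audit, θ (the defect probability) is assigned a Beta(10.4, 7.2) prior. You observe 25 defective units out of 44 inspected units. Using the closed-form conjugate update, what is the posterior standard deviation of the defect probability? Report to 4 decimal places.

The Beta prior is conjugate to a Binomial/Bernoulli likelihood; the update adds successes to α and failures to β.
Posterior: Beta(α+k, β+n−k) = Beta(10.4+25, 7.2+19) = Beta(35.4, 26.2).
Var = αβ/((α+β)²(α+β+1)) = 35.4·26.2/(61.6²·62.6) = 0.00390453; SD = √0.00390453 = 0.0625.

0.0625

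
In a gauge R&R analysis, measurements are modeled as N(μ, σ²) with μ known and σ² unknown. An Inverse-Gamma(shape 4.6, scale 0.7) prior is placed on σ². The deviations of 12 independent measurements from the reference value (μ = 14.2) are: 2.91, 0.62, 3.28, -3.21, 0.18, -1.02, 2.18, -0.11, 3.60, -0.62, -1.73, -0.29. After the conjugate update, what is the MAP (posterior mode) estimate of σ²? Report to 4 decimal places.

With known mean μ and an Inverse-Gamma(α, β) prior on σ², the Normal likelihood is conjugate: posterior is Inv-Gamma(α + n/2, β + Σ(xᵢ−μ)²/2).
Σ(xᵢ−μ)² = (2.91)² + (0.62)² + (3.28)² + (-3.21)² + (0.18)² + (-1.02)² + (2.18)² + (-0.11)² + (3.60)² + (-0.62)² + (-1.73)² + (-0.29)² = 52.1737.
Posterior: Inv-Gamma(4.6 + 12/2, 0.7 + 52.1737/2) = Inv-Gamma(10.60, 26.78685).
Mode = β/(α+1) = 26.78685/11.60 = 2.3092.

2.3092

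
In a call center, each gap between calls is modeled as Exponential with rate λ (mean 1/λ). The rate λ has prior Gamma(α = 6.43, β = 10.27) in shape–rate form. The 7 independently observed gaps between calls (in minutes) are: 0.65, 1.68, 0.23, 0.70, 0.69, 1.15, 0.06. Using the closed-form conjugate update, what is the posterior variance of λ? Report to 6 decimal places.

With a Gamma(shape α, rate β) prior on the exponential rate λ, the posterior after n observations with total T = Σxᵢ is Gamma(α+n, β+T).
Sum of observations T = 5.16 minutes; n = 7.
Posterior: Gamma(6.43+7, 10.27+5.16) = Gamma(13.43, 15.43).
Var = α/β² = 0.056408.

0.056408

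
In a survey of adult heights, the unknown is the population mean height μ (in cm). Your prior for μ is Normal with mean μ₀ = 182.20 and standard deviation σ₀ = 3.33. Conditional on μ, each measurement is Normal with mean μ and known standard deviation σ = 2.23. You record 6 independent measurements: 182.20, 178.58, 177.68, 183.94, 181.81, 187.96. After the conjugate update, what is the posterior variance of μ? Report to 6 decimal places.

0.771177

For Normal data with known variance σ², a Normal(μ₀, σ₀²) prior on μ is conjugate. Posterior precision = 1/σ₀² + n/σ²; posterior mean is the precision-weighted average of μ₀ and x̄.
σ₀² = 3.33² = 11.0889, σ² = 2.23² = 4.9729; σ² + n·σ₀² = 4.9729 + 6·11.0889 = 71.5063.
Posterior precision = 1/σ₀² + n/σ² = 1/11.0889 + 6/4.9729 = (σ² + n·σ₀²)/(σ₀²σ²) = 71.5063/(11.0889·4.9729); posterior variance σₙ² = σ₀²σ²/(σ² + n·σ₀²) = 11.0889·4.9729/71.5063 = 0.771177.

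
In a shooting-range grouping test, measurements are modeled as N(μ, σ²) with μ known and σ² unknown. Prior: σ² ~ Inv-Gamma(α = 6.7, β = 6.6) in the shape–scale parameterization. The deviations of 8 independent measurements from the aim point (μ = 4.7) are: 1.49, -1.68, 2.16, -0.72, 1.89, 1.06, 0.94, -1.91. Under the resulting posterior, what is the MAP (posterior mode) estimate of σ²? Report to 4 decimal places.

With known mean μ and an Inverse-Gamma(α, β) prior on σ², the Normal likelihood is conjugate: posterior is Inv-Gamma(α + n/2, β + Σ(xᵢ−μ)²/2).
Σ(xᵢ−μ)² = (1.49)² + (-1.68)² + (2.16)² + (-0.72)² + (1.89)² + (1.06)² + (0.94)² + (-1.91)² = 19.4539.
Posterior: Inv-Gamma(6.7 + 8/2, 6.6 + 19.4539/2) = Inv-Gamma(10.70, 16.32695).
Mode = β/(α+1) = 16.32695/11.70 = 1.3955.

1.3955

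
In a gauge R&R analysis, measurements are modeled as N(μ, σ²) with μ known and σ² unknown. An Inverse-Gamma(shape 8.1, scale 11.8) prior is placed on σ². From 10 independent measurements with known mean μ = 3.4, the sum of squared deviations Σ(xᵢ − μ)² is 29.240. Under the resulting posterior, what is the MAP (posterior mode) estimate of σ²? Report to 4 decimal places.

With known mean μ and an Inverse-Gamma(α, β) prior on σ², the Normal likelihood is conjugate: posterior is Inv-Gamma(α + n/2, β + Σ(xᵢ−μ)²/2).
Posterior: Inv-Gamma(8.1 + 10/2, 11.8 + 29.240/2) = Inv-Gamma(13.10, 26.4200).
Mode = β/(α+1) = 26.4200/14.10 = 1.8738.

1.8738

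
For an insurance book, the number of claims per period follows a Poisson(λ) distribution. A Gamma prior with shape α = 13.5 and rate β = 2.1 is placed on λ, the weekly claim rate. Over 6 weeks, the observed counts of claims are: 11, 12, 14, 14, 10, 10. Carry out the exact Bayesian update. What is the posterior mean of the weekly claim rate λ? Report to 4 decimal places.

10.4321

With a Gamma(shape α, rate β) prior, the Poisson likelihood is conjugate: the posterior is Gamma(α + ΣXᵢ, β + n).
Sum of counts S = 71 over n = 6 weeks.
Posterior: Gamma(α+S, β+n) = Gamma(13.5+71, 2.1+6) = Gamma(84.5, 8.1).
Posterior mean = α/β = 84.5/8.1 = 10.4321.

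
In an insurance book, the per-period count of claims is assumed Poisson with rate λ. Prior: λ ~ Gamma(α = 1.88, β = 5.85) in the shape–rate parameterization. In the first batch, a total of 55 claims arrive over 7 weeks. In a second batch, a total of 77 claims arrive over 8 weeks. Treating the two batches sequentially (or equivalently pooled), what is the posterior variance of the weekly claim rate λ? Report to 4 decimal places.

0.3080

With a Gamma(shape α, rate β) prior, the Poisson likelihood is conjugate: the posterior is Gamma(α + ΣXᵢ, β + n).
After batch 1: Gamma(α+S, β+n) = Gamma(1.88+55, 5.85+7) = Gamma(56.88, 12.85).
After batch 2: Gamma(α+S, β+n) = Gamma(56.88+77, 12.85+8) = Gamma(133.88, 20.85).
Var = α/β² = 133.88/20.85² = 0.3080.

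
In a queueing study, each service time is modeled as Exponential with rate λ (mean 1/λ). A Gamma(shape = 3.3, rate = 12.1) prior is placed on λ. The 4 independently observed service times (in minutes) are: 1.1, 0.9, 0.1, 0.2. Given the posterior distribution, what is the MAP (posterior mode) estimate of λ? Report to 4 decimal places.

0.4375

With a Gamma(shape α, rate β) prior on the exponential rate λ, the posterior after n observations with total T = Σxᵢ is Gamma(α+n, β+T).
Sum of observations T = 2.3 minutes; n = 4.
Posterior: Gamma(3.3+4, 12.1+2.3) = Gamma(7.3, 14.4).
Mode = (α−1)/β = 0.4375.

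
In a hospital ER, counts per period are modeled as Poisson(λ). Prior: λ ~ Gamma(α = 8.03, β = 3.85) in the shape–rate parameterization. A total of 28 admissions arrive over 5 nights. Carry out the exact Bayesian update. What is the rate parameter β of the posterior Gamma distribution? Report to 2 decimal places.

With a Gamma(shape α, rate β) prior, the Poisson likelihood is conjugate: the posterior is Gamma(α + ΣXᵢ, β + n).
Posterior: Gamma(α+S, β+n) = Gamma(8.03+28, 3.85+5) = Gamma(36.03, 8.85).
Posterior β = 8.85.

8.85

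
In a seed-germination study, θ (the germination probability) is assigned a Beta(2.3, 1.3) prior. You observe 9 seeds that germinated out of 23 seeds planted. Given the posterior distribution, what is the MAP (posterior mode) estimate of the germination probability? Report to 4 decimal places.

0.4187

The Beta prior is conjugate to a Binomial/Bernoulli likelihood; the update adds successes to α and failures to β.
Posterior: Beta(α+k, β+n−k) = Beta(2.3+9, 1.3+14) = Beta(11.3, 15.3).
Mode of Beta(a,b) for a,b>1 is (a−1)/(a+b−2) = 10.3/24.6 = 0.4187.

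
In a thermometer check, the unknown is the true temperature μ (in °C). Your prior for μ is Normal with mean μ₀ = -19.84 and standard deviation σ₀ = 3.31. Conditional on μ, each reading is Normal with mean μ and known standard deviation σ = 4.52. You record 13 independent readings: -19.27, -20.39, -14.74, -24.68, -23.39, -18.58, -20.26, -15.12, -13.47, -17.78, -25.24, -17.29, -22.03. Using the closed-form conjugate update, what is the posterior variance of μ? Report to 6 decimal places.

For Normal data with known variance σ², a Normal(μ₀, σ₀²) prior on μ is conjugate. Posterior precision = 1/σ₀² + n/σ²; posterior mean is the precision-weighted average of μ₀ and x̄.
σ₀² = 3.31² = 10.9561, σ² = 4.52² = 20.4304; σ² + n·σ₀² = 20.4304 + 13·10.9561 = 162.8597.
Posterior precision = 1/σ₀² + n/σ² = 1/10.9561 + 13/20.4304 = (σ² + n·σ₀²)/(σ₀²σ²) = 162.8597/(10.9561·20.4304); posterior variance σₙ² = σ₀²σ²/(σ² + n·σ₀²) = 10.9561·20.4304/162.8597 = 1.374419.

1.374419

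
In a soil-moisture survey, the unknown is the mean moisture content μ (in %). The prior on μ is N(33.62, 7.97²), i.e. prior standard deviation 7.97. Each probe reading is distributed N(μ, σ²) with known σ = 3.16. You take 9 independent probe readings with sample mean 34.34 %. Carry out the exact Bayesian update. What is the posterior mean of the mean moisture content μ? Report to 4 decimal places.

34.3276

For Normal data with known variance σ², a Normal(μ₀, σ₀²) prior on μ is conjugate. Posterior precision = 1/σ₀² + n/σ²; posterior mean is the precision-weighted average of μ₀ and x̄.
n·x̄ = 9·34.34 = 309.06.
σ₀² = 7.97² = 63.5209, σ² = 3.16² = 9.9856; σ² + n·σ₀² = 9.9856 + 9·63.5209 = 581.6737.
Posterior mean = (μ₀/σ₀² + n·x̄/σ²)/(1/σ₀² + n/σ²) = (σ²·μ₀ + σ₀²·n·x̄)/(σ² + n·σ₀²) = (9.9856·33.62 + 63.5209·309.06)/581.6737 = 19967.485226/581.6737 = 34.3276.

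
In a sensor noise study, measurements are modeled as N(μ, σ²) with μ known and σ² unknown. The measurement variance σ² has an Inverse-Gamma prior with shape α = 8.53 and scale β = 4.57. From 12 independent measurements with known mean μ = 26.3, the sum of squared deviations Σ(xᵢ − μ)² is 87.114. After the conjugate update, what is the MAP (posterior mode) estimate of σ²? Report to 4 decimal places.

3.0990

With known mean μ and an Inverse-Gamma(α, β) prior on σ², the Normal likelihood is conjugate: posterior is Inv-Gamma(α + n/2, β + Σ(xᵢ−μ)²/2).
Posterior: Inv-Gamma(8.53 + 12/2, 4.57 + 87.114/2) = Inv-Gamma(14.53, 48.1270).
Mode = β/(α+1) = 48.1270/15.53 = 3.0990.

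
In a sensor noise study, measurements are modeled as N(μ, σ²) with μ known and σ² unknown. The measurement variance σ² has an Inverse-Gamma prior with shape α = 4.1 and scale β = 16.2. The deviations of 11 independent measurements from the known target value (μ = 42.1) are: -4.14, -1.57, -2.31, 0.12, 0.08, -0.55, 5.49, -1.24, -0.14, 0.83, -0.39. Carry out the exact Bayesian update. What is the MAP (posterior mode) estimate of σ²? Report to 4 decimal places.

With known mean μ and an Inverse-Gamma(α, β) prior on σ², the Normal likelihood is conjugate: posterior is Inv-Gamma(α + n/2, β + Σ(xᵢ−μ)²/2).
Σ(xᵢ−μ)² = (-4.14)² + (-1.57)² + (-2.31)² + (0.12)² + (0.08)² + (-0.55)² + (5.49)² + (-1.24)² + (-0.14)² + (0.83)² + (-0.39)² = 57.8022.
Posterior: Inv-Gamma(4.1 + 11/2, 16.2 + 57.8022/2) = Inv-Gamma(9.60, 45.10110).
Mode = β/(α+1) = 45.10110/10.60 = 4.2548.

4.2548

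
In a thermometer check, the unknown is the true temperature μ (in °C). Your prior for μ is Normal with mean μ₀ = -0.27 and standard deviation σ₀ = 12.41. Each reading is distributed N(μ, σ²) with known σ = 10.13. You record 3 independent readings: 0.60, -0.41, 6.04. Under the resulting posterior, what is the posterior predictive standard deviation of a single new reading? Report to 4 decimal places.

For Normal data with known variance σ², a Normal(μ₀, σ₀²) prior on μ is conjugate. Posterior precision = 1/σ₀² + n/σ²; posterior mean is the precision-weighted average of μ₀ and x̄.
σ₀² = 12.41² = 154.0081, σ² = 10.13² = 102.6169; σ² + n·σ₀² = 102.6169 + 3·154.0081 = 564.6412.
Posterior precision = 1/σ₀² + n/σ² = 1/154.0081 + 3/102.6169 = (σ² + n·σ₀²)/(σ₀²σ²) = 564.6412/(154.0081·102.6169); posterior variance σₙ² = σ₀²σ²/(σ² + n·σ₀²) = 154.0081·102.6169/564.6412 = 27.989162.
Predictive variance for one new observation = σₙ² + σ² = 154.0081·102.6169/564.6412 + 102.6169 = σ²·(σ₀² + 564.6412)/564.6412 = 102.6169·718.6493/564.6412 = 130.606062; SD = √(102.6169·718.6493/564.6412) = 11.4283.

11.4283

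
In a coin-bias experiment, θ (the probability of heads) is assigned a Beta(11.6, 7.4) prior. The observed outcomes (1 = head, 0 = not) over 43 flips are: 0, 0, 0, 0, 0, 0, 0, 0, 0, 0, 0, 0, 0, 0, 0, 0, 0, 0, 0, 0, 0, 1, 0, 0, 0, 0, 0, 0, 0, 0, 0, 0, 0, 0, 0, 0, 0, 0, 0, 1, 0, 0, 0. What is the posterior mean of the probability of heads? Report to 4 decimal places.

The Beta prior is conjugate to a Binomial/Bernoulli likelihood; the update adds successes to α and failures to β.
Posterior: Beta(α+k, β+n−k) = Beta(11.6+2, 7.4+41) = Beta(13.6, 48.4).
Posterior mean = α/(α+β) = 13.6/62.0 = 0.2194.

0.2194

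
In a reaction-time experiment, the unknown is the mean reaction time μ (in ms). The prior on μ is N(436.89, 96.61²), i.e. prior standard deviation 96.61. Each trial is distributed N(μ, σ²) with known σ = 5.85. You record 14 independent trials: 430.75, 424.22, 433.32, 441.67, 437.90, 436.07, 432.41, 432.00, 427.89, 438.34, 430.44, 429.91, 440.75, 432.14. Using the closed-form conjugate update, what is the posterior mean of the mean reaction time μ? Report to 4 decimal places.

433.4159

For Normal data with known variance σ², a Normal(μ₀, σ₀²) prior on μ is conjugate. Posterior precision = 1/σ₀² + n/σ²; posterior mean is the precision-weighted average of μ₀ and x̄.
Σxᵢ = 430.75 + 424.22 + 433.32 + 441.67 + 437.90 + 436.07 + 432.41 + 432.00 + 427.89 + 438.34 + 430.44 + 429.91 + 440.75 + 432.14 = 6067.81, so n·x̄ = 6067.81.
σ₀² = 96.61² = 9333.4921, σ² = 5.85² = 34.2225; σ² + n·σ₀² = 34.2225 + 14·9333.4921 = 130703.1119.
Posterior mean = (μ₀/σ₀² + n·x̄/σ²)/(1/σ₀² + n/σ²) = (σ²·μ₀ + σ₀²·n·x̄)/(σ² + n·σ₀²) = (34.2225·436.89 + 9333.4921·6067.81)/130703.1119 = 56648808.167326/130703.1119 = 433.4159.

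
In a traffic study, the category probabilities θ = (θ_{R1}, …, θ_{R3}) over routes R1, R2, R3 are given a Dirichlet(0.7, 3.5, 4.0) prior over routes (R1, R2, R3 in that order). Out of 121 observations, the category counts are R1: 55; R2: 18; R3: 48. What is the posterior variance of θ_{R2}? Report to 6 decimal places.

0.001065

The Dirichlet prior is conjugate to the Multinomial likelihood: each posterior αⱼ = prior αⱼ + observed count nⱼ.
Posterior concentration: (55.7, 21.5, 52.0), total = 129.2.
Var[θ_j] = α_j(Σα−α_j)/((Σα)²(Σα+1)) = 21.5·107.7/(129.2²·130.2) = 0.001065.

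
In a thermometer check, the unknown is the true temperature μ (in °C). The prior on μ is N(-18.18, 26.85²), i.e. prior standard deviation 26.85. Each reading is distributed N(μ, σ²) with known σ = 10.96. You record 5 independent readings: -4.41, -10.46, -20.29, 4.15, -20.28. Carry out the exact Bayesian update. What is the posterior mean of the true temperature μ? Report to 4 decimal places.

-10.5135

For Normal data with known variance σ², a Normal(μ₀, σ₀²) prior on μ is conjugate. Posterior precision = 1/σ₀² + n/σ²; posterior mean is the precision-weighted average of μ₀ and x̄.
Σxᵢ = (-4.41) + (-10.46) + (-20.29) + 4.15 + (-20.28) = -51.29, so n·x̄ = -51.29.
σ₀² = 26.85² = 720.9225, σ² = 10.96² = 120.1216; σ² + n·σ₀² = 120.1216 + 5·720.9225 = 3724.7341.
Posterior mean = (μ₀/σ₀² + n·x̄/σ²)/(1/σ₀² + n/σ²) = (σ²·μ₀ + σ₀²·n·x̄)/(σ² + n·σ₀²) = (120.1216·(-18.18) + 720.9225·(-51.29))/3724.7341 = -39159.925713/3724.7341 = -10.5135.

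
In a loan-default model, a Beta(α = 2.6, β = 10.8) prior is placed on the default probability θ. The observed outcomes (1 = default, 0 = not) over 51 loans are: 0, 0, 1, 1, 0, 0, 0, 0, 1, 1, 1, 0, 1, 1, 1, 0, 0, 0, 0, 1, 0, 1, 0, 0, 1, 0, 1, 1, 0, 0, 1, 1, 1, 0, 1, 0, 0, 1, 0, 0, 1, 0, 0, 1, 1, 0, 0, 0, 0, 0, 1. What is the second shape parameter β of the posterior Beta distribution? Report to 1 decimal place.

39.8

The Beta prior is conjugate to a Binomial/Bernoulli likelihood; the update adds successes to α and failures to β.
Posterior: Beta(α+k, β+n−k) = Beta(2.6+22, 10.8+29) = Beta(24.6, 39.8).
Posterior β = 39.8.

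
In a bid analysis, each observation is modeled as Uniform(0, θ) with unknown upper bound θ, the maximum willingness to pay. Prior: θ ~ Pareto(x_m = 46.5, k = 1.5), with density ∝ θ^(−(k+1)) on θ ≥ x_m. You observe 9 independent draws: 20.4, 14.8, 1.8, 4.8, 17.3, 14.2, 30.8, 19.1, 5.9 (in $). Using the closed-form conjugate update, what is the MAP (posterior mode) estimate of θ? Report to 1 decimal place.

A Pareto(scale x_m, shape k) prior on the upper bound θ of Uniform(0, θ) is conjugate: posterior is Pareto(max(x_m, max xᵢ), k + n).
Sample maximum = 30.8; prior scale x_m = 46.5 → posterior scale = max = 46.5.
Posterior shape = 1.5 + 9 = 10.5.
The Pareto density is decreasing on [x_m, ∞), so the mode is x_m = 46.5.

46.5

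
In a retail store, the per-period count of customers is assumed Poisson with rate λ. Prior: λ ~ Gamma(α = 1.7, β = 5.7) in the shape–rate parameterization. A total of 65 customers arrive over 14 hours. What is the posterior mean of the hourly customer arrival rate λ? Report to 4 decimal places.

3.3858

With a Gamma(shape α, rate β) prior, the Poisson likelihood is conjugate: the posterior is Gamma(α + ΣXᵢ, β + n).
Posterior: Gamma(α+S, β+n) = Gamma(1.7+65, 5.7+14) = Gamma(66.7, 19.7).
Posterior mean = α/β = 66.7/19.7 = 3.3858.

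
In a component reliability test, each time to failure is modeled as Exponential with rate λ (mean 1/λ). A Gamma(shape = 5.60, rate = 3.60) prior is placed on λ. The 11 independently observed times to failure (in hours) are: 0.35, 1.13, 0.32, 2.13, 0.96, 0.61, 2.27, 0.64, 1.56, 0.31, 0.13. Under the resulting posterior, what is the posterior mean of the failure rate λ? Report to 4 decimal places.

1.1849

With a Gamma(shape α, rate β) prior on the exponential rate λ, the posterior after n observations with total T = Σxᵢ is Gamma(α+n, β+T).
Sum of observations T = 10.41 hours; n = 11.
Posterior: Gamma(5.60+11, 3.60+10.41) = Gamma(16.60, 14.01).
Posterior mean of λ = α/β = 16.60/14.01 = 1.1849.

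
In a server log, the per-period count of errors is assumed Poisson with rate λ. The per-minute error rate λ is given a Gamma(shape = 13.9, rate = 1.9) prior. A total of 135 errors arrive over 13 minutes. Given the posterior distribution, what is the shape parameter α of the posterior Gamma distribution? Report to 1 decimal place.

With a Gamma(shape α, rate β) prior, the Poisson likelihood is conjugate: the posterior is Gamma(α + ΣXᵢ, β + n).
Posterior: Gamma(α+S, β+n) = Gamma(13.9+135, 1.9+13) = Gamma(148.9, 14.9).
Posterior α = 148.9.

148.9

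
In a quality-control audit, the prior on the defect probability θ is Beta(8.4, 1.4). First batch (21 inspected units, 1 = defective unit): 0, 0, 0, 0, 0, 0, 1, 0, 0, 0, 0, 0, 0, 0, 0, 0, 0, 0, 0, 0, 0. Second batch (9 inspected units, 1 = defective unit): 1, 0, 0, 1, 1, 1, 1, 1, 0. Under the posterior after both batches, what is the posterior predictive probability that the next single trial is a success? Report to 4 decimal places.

The Beta prior is conjugate to a Binomial/Bernoulli likelihood; the update adds successes to α and failures to β.
After batch 1: Beta(8.4+1, 1.4+20) = Beta(9.4, 21.4).
After batch 2: Beta(9.4+6, 21.4+3) = Beta(15.4, 24.4).
For a single future Bernoulli trial, P(success | data) = α/(α+β) = 0.3869.

0.3869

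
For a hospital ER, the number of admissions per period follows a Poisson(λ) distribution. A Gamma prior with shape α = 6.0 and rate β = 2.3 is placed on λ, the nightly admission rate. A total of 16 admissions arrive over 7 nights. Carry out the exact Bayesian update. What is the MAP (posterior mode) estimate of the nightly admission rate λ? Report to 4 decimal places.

2.2581

With a Gamma(shape α, rate β) prior, the Poisson likelihood is conjugate: the posterior is Gamma(α + ΣXᵢ, β + n).
Posterior: Gamma(α+S, β+n) = Gamma(6.0+16, 2.3+7) = Gamma(22.0, 9.3).
Mode of Gamma(α,β) for α≥1 is (α−1)/β = 21.0/9.3 = 2.2581.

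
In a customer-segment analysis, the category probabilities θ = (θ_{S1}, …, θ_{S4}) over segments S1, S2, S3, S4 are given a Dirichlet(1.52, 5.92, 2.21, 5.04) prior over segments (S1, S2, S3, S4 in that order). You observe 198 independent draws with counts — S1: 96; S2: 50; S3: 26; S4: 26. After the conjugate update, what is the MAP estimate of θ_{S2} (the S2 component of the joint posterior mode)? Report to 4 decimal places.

0.2632

The Dirichlet prior is conjugate to the Multinomial likelihood: each posterior αⱼ = prior αⱼ + observed count nⱼ.
Posterior concentration: (97.52, 55.92, 28.21, 31.04), total = 212.69.
Joint mode component: (α_{S2}−1)/(Σα−K) = 54.92/208.69 = 0.2632.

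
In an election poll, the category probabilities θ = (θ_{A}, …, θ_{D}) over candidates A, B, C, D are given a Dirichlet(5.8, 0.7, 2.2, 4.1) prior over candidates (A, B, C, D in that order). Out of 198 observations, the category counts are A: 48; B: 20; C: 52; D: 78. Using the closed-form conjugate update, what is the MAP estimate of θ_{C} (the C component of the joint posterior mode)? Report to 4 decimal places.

0.2573

The Dirichlet prior is conjugate to the Multinomial likelihood: each posterior αⱼ = prior αⱼ + observed count nⱼ.
Posterior concentration: (53.8, 20.7, 54.2, 82.1), total = 210.8.
Joint mode component: (α_{C}−1)/(Σα−K) = 53.2/206.8 = 0.2573.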